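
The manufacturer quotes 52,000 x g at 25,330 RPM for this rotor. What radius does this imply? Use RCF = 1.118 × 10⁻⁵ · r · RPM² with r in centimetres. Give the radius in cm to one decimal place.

≈ 7.2 cm

52000 = 1.118 × 10⁻⁵ × r × (25330)²
r = 52000 / (1.118 × 10⁻⁵ × 641,608,900) = 52000 / 7173.188 ≈ 7.249 cm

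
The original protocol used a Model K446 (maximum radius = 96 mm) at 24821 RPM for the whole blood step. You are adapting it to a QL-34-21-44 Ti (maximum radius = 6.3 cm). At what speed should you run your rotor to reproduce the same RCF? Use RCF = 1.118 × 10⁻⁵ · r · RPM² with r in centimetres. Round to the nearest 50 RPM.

30650 RPM

Original rotor: r = 96 mm = 9.6 cm
RCF_original = 1.118 × 10⁻⁵ × 9.6 × (24821)² = 1.118 × 10⁻⁵ × 9.6 × 616,082,041 ≈ 66,122.9 × g
66,122.9 = 1.118 × 10⁻⁵ × 6.3 × N²
N² = 66,122.9 / (7.0434 × 10⁻⁵) = 938,792,345
N ≈ √938,792,345 ≈ 30,639.7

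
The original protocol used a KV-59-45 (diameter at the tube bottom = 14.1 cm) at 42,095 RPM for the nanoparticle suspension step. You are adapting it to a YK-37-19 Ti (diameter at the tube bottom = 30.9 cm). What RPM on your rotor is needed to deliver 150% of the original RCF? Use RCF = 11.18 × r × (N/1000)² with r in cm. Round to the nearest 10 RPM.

≈ 34830 RPM

Original rotor: r = 14.1 / 2 = 7.05 cm
RCF = 11.18 × r × (N/1000)²
RCF_original = 11.18 × 7.05 × (42.095)² = 11.18 × 7.05 × 1,771.989025 ≈ 139,666.4 × g
Target RCF = 1.5 × 139,666.4 ≈ 209,499.6 × g
Your rotor: r = 30.9 / 2 = 15.45 cm
209,499.6 = 11.18 × 15.45 × (N/1000)²
(N/1000)² = 209,499.6 / 172.731 = 1212.866
N = 1000 × √1212.866 ≈ 34,826.2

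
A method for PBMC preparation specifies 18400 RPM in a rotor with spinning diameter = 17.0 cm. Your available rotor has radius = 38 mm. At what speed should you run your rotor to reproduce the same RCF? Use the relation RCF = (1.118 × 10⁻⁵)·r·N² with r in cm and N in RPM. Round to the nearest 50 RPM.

Original rotor: r = 17.0 / 2 = 8.5 cm
RCF = 1.118 × 10⁻⁵ × r × N²
RCF_original = 1.118 × 10⁻⁵ × 8.5 × (18400)² = 1.118 × 10⁻⁵ × 8.5 × 338,560,000 ≈ 32,173.4 × g
Your rotor: r = 38 mm = 3.8 cm
32,173.4 = 1.118 × 10⁻⁵ × 3.8 × N²
N² = 32,173.4 / (4.2484 × 10⁻⁵) = 757,306,280
N ≈ √757,306,280 ≈ 27,519.2

≈ 27500 RPM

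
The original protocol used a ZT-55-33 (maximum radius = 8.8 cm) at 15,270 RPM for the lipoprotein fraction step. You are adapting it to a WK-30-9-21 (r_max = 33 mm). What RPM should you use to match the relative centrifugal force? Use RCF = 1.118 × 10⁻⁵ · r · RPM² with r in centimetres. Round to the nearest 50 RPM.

24950 RPM

RCF = 1.118 × 10⁻⁵ × r × N²
RCF_original = 1.118 × 10⁻⁵ × 8.8 × (15270)² = 1.118 × 10⁻⁵ × 8.8 × 233,172,900 ≈ 22,940.5 × g
Your rotor: r = 33 mm = 3.3 cm
22,940.5 = 1.118 × 10⁻⁵ × 3.3 × N²
N² = 22,940.5 / (3.6894 × 10⁻⁵) = 621,794,872
N ≈ √621,794,872 ≈ 24,935.8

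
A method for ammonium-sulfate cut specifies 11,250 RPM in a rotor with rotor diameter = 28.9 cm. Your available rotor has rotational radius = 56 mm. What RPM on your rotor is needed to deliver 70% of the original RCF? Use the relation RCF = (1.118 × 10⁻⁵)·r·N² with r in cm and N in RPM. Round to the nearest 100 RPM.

≈ 15100 RPM

Original rotor: r = 28.9 / 2 = 14.45 cm
RCF = 1.118 × 10⁻⁵ × r × N²
RCF_original = 1.118 × 10⁻⁵ × 14.45 × (11250)² = 1.118 × 10⁻⁵ × 14.45 × 126,562,500 ≈ 20,446.3 × g
Target RCF = 0.7 × 20,446.3 ≈ 14,312.4 × g
Your rotor: r = 56 mm = 5.6 cm
14,312.4 = 1.118 × 10⁻⁵ × 5.6 × N²
N² = 14,312.4 / (6.2608 × 10⁻⁵) = 228,603,373
N ≈ √228,603,373 ≈ 15,119.6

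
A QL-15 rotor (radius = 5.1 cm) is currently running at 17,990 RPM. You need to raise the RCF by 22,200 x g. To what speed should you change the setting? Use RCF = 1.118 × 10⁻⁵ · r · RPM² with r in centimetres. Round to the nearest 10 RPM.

N₂ ≈ 26700 RPM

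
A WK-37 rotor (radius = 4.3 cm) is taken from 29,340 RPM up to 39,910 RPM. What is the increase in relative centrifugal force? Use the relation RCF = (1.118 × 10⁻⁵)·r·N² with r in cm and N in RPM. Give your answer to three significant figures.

RCF₁ = 1.118 × 10⁻⁵ × 4.3 × (29340)² = 1.118 × 10⁻⁵ × 4.3 × 860,835,600 ≈ 41,383.8 × g
RCF₂ = 1.118 × 10⁻⁵ × 4.3 × (39910)² = 1.118 × 10⁻⁵ × 4.3 × 1,592,808,100 ≈ 76,572.7 × g
Increase = 76,572.7 − 41,383.8 = 35,188.9

35200 × g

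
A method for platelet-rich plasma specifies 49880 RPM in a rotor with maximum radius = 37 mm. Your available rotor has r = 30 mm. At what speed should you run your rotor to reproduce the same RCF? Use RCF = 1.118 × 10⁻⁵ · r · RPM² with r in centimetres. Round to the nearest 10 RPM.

Original rotor: r = 37 mm = 3.7 cm
RCF = 1.118 × 10⁻⁵ × r × N²
RCF_original = 1.118 × 10⁻⁵ × 3.7 × (49880)² = 1.118 × 10⁻⁵ × 3.7 × 2,488,014,400 ≈ 102,919.2 × g
Your rotor: r = 30 mm = 3.0 cm
102,919.2 = 1.118 × 10⁻⁵ × 3 × N²
N² = 102,919.2 / (3.354 × 10⁻⁵) = 3,068,550,984
N ≈ √3,068,550,984 ≈ 55,394.5

55390 RPM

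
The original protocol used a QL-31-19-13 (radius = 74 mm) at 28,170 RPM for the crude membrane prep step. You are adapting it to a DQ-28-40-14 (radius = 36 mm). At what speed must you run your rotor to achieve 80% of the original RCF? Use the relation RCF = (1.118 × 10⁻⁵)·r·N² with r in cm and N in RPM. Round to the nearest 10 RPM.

≈ 36120 RPM

Original rotor: r = 74 mm = 7.4 cm
RCF = 1.118 × 10⁻⁵ × r × N²
RCF_original = 1.118 × 10⁻⁵ × 7.4 × (28170)² = 1.118 × 10⁻⁵ × 7.4 × 793,548,900 ≈ 65,651.9 × g
Target RCF = 0.8 × 65,651.9 ≈ 52,521.5 × g
Your rotor: r = 36 mm = 3.6 cm
52,521.5 = 1.118 × 10⁻⁵ × 3.6 × N²
N² = 52,521.5 / (4.0248 × 10⁻⁵) = 1,304,946,830
N ≈ √1,304,946,830 ≈ 36,124.0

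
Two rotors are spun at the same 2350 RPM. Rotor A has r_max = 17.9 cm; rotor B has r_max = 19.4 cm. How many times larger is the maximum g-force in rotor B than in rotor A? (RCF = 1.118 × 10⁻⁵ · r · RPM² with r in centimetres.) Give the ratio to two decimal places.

1.08

At fixed N, RCF ∝ r, so RCF_B/RCF_A = r_B/r_A = 19.4 / 17.9 = 1.0838.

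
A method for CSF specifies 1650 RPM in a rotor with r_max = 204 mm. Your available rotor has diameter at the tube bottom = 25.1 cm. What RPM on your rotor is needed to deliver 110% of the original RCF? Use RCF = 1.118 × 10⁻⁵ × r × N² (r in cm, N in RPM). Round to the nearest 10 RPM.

Original rotor: r = 204 mm = 20.4 cm
RCF = 1.118 × 10⁻⁵ × r × N²
RCF_original = 1.118 × 10⁻⁵ × 20.4 × (1650)² = 1.118 × 10⁻⁵ × 20.4 × 2,722,500 ≈ 620.9 × g
Target RCF = 1.1 × 620.9 ≈ 683 × g
Your rotor: r = 25.1 / 2 = 12.55 cm
683 = 1.118 × 10⁻⁵ × 12.55 × N²
N² = 683 / (14.0309 × 10⁻⁵) = 4,867,827
N ≈ √4,867,827 ≈ 2,206.3

2210 RPM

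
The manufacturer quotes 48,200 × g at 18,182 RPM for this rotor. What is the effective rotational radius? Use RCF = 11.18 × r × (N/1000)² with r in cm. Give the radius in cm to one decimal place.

≈ 13.0 cm

48200 = 11.18 × r × (18.182)²
r = 48200 / (11.18 × 330.585124) = 48200 / 3695.942 ≈ 13.041 cm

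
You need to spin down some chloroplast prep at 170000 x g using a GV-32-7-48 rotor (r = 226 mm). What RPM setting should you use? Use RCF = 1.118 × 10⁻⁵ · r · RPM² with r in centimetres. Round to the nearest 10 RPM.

25940 RPM

r = 226 mm = 22.6 cm
170,000 = 1.118 × 10⁻⁵ × 22.6 × N²
N² = 170,000 / (25.2668 × 10⁻⁵) = 672,819,668
N ≈ √672,819,668 ≈ 25,938.8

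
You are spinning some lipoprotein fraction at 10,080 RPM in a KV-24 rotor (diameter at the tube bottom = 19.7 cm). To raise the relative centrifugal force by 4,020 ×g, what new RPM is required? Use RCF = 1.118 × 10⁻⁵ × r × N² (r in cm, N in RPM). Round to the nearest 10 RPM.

r = 19.7 / 2 = 9.85 cm
Current RCF = 1.118 × 10⁻⁵ × 9.85 × (10080)² = 1.118 × 10⁻⁵ × 9.85 × 101,606,400 ≈ 11,189.2 × g
Target RCF = 11,189.2 + 4,020 = 15,209.2 × g
N² = 15,209.2 / (11.0123 × 10⁻⁵) = 138,111,021
N ≈ √138,111,021 ≈ 11,752.1

11750 RPM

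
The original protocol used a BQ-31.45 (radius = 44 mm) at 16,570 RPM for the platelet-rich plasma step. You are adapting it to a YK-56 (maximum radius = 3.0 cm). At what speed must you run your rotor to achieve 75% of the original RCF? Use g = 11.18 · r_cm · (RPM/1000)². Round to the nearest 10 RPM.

≈ 17380 RPM

Original rotor: r = 44 mm = 4.4 cm
RCF = 11.18 × r × (N/1000)²
RCF_original = 11.18 × 4.4 × (16.57)² = 11.18 × 4.4 × 274.5649 ≈ 13,506.4 × g
Target RCF = 0.75 × 13,506.4 ≈ 10,129.8 × g
10,129.8 = 11.18 × 3 × (N/1000)²
(N/1000)² = 10,129.8 / 33.54 = 302.0215
N = 1000 × √302.0215 ≈ 17,378.8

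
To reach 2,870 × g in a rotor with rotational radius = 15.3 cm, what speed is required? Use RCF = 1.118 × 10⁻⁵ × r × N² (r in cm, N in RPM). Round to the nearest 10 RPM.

N ≈ 4100 RPM

2,870 = 1.118 × 10⁻⁵ × 15.3 × N²
N² = 2,870 / (17.1054 × 10⁻⁵) = 16,778,327
N ≈ √16,778,327 ≈ 4,096.1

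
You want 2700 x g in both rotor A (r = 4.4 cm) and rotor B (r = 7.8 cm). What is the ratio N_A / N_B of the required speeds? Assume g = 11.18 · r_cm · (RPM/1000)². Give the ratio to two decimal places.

At fixed RCF, N ∝ 1/√r, so N_A/N_B = √(r_B/r_A) = √(7.8/4.4) = √1.772727 = 1.3314.

1.33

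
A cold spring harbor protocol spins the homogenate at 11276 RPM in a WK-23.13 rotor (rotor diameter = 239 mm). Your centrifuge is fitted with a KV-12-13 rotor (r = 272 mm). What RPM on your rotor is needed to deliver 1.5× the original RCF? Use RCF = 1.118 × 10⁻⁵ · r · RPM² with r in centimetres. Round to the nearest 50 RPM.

≈ 9150 RPM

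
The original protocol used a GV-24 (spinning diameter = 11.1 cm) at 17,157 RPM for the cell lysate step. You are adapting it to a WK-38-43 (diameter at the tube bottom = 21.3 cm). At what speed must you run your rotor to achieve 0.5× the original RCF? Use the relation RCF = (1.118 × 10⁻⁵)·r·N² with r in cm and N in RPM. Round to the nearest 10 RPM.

≈ 8760 RPM

Original rotor: r = 11.1 / 2 = 5.55 cm
RCF_original = 1.118 × 10⁻⁵ × 5.55 × (17157)² = 1.118 × 10⁻⁵ × 5.55 × 294,362,649 ≈ 18,264.9 × g
Target RCF = 0.5 × 18,264.9 ≈ 9,132.5 × g
Your rotor: r = 21.3 / 2 = 10.65 cm
9,132.5 = 1.118 × 10⁻⁵ × 10.65 × N²
N² = 9,132.5 / (11.9067 × 10⁻⁵) = 76,700,513
N ≈ √76,700,513 ≈ 8,757.9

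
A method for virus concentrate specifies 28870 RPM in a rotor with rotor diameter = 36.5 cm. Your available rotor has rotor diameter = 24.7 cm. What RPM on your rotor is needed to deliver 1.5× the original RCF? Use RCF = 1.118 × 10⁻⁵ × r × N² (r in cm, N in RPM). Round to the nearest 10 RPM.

Original rotor: r = 36.5 / 2 = 18.25 cm
RCF_original = 1.118 × 10⁻⁵ × 18.25 × (28870)² = 1.118 × 10⁻⁵ × 18.25 × 833,476,900 ≈ 170,058.5 × g
Target RCF = 1.5 × 170,058.5 ≈ 255,087.8 × g
Your rotor: r = 24.7 / 2 = 12.35 cm
255,087.8 = 1.118 × 10⁻⁵ × 12.35 × N²
N² = 255,087.8 / (13.8073 × 10⁻⁵) = 1,847,485,026
N ≈ √1,847,485,026 ≈ 42,982.4

≈ 42980 RPM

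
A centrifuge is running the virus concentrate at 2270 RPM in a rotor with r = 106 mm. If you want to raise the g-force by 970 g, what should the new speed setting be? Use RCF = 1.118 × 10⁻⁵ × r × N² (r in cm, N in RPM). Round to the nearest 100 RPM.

r = 106 mm = 10.6 cm
Current RCF = 1.118 × 10⁻⁵ × 10.6 × (2270)² = 1.118 × 10⁻⁵ × 10.6 × 5,152,900 ≈ 610.7 × g
Target RCF = 610.7 + 970 = 1,580.7 × g
N² = 1,580.7 / (11.8508 × 10⁻⁵) = 13,338,340
N ≈ √13,338,340 ≈ 3,652.2

≈ 3700 RPM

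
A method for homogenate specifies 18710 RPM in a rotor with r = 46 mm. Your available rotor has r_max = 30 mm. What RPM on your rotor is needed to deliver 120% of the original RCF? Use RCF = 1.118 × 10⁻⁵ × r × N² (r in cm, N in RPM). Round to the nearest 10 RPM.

≈ 25380 RPM

Original rotor: r = 46 mm = 4.6 cm
RCF_original = 1.118 × 10⁻⁵ × 4.6 × (18710)² = 1.118 × 10⁻⁵ × 4.6 × 350,064,100 ≈ 18,003.1 × g
Target RCF = 1.2 × 18,003.1 ≈ 21,603.7 × g
Your rotor: r = 30 mm = 3.0 cm
21,603.7 = 1.118 × 10⁻⁵ × 3 × N²
N² = 21,603.7 / (3.354 × 10⁻⁵) = 644,117,472
N ≈ √644,117,472 ≈ 25,379.5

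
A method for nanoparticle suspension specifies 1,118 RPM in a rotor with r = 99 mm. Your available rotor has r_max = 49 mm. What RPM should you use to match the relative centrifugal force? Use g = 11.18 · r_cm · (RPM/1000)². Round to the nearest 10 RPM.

≈ 1590 RPM

Original rotor: r = 99 mm = 9.9 cm
RCF = 11.18 × r × (N/1000)²
RCF_original = 11.18 × 9.9 × (1.118)² = 11.18 × 9.9 × 1.249924 ≈ 138.3 × g
Your rotor: r = 49 mm = 4.9 cm
138.3 = 11.18 × 4.9 × (N/1000)²
(N/1000)² = 138.3 / 54.782 = 2.524552
N = 1000 × √2.524552 ≈ 1,588.9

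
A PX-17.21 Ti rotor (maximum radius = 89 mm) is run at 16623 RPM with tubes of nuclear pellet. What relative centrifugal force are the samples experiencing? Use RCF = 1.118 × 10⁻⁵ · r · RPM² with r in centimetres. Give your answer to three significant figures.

r = 89 mm = 8.9 cm
RCF = 1.118 × 10⁻⁵ × r × N²
RCF = 1.118 × 10⁻⁵ × 8.9 × (16623)² = 1.118 × 10⁻⁵ × 8.9 × 276,324,129 ≈ 27,494.8 × g

27500 × g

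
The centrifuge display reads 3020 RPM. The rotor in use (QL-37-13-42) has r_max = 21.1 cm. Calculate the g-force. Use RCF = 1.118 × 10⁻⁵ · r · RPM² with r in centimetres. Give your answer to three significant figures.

RCF ≈ 2150 g

RCF = 1.118 × 10⁻⁵ × 21.1 × (3020)² = 1.118 × 10⁻⁵ × 21.1 × 9,120,400 ≈ 2,151.5 × g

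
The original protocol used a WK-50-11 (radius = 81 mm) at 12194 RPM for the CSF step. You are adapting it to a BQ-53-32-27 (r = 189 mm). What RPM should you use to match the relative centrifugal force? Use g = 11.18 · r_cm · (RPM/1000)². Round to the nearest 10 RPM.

≈ 7980 RPM

Original rotor: r = 81 mm = 8.1 cm
RCF = 11.18 × r × (N/1000)²
RCF_original = 11.18 × 8.1 × (12.194)² = 11.18 × 8.1 × 148.693636 ≈ 13,465.4 × g
Your rotor: r = 189 mm = 18.9 cm
13,465.4 = 11.18 × 18.9 × (N/1000)²
(N/1000)² = 13,465.4 / 211.302 = 63.72585
N = 1000 × √63.72585 ≈ 7,982.8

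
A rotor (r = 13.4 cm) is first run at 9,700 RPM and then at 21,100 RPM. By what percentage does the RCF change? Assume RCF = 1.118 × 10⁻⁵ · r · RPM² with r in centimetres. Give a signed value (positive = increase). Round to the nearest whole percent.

RCF ∝ N², so the ratio is (21100/9700)² = (2.175258)² = 4.7317.
Change = 4.7317 − 1 = +3.7317 → +373.2%.

+373%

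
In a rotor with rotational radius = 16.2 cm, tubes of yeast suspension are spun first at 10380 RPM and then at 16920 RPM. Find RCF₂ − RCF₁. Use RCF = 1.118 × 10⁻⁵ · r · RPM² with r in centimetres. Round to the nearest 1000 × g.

32000 g

RCF₁ = 1.118 × 10⁻⁵ × 16.2 × (10380)² = 1.118 × 10⁻⁵ × 16.2 × 107,744,400 ≈ 19,514.2 × g
RCF₂ = 1.118 × 10⁻⁵ × 16.2 × (16920)² = 1.118 × 10⁻⁵ × 16.2 × 286,286,400 ≈ 51,851 × g
Increase = 51,851 − 19,514.2 = 32,336.8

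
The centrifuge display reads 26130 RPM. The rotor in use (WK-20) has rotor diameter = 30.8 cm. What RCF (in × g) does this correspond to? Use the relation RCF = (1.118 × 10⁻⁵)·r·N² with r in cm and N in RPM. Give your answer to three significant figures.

r = 30.8 / 2 = 15.4 cm
RCF = 1.118 × 10⁻⁵ × r × N²
RCF = 1.118 × 10⁻⁵ × 15.4 × (26130)² = 1.118 × 10⁻⁵ × 15.4 × 682,776,900 ≈ 117,555.1 × g

RCF ≈ 118000 × g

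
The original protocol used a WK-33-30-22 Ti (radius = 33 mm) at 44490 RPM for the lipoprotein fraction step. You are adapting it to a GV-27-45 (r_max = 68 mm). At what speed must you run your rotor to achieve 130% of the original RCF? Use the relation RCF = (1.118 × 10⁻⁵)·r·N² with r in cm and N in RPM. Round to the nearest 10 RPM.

35340 RPM

Original rotor: r = 33 mm = 3.3 cm
RCF_original = 1.118 × 10⁻⁵ × 3.3 × (44490)² = 1.118 × 10⁻⁵ × 3.3 × 1,979,360,100 ≈ 73,026.5 × g
Target RCF = 1.3 × 73,026.5 ≈ 94,934.4 × g
Your rotor: r = 68 mm = 6.8 cm
94,934.4 = 1.118 × 10⁻⁵ × 6.8 × N²
N² = 94,934.4 / (7.6024 × 10⁻⁵) = 1,248,742,502
N ≈ √1,248,742,502 ≈ 35,337.6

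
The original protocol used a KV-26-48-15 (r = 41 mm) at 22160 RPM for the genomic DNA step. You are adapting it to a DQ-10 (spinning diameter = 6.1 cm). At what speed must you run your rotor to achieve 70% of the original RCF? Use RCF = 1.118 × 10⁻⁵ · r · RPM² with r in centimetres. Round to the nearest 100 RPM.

Original rotor: r = 41 mm = 4.1 cm
RCF_original = 1.118 × 10⁻⁵ × 4.1 × (22160)² = 1.118 × 10⁻⁵ × 4.1 × 491,065,600 ≈ 22,509.5 × g
Target RCF = 0.7 × 22,509.5 ≈ 15,756.6 × g
Your rotor: r = 6.1 / 2 = 3.05 cm
15,756.6 = 1.118 × 10⁻⁵ × 3.05 × N²
N² = 15,756.6 / (3.4099 × 10⁻⁵) = 462,083,932
N ≈ √462,083,932 ≈ 21,496.1

≈ 21500 RPM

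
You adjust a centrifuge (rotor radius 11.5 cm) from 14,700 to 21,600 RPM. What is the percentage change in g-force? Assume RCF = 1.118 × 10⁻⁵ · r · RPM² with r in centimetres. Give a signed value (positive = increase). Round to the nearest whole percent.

RCF ∝ N², so the ratio is (21600/14700)² = (1.469388)² = 2.1591.
Change = 2.1591 − 1 = +1.1591 → +115.9%.

+116%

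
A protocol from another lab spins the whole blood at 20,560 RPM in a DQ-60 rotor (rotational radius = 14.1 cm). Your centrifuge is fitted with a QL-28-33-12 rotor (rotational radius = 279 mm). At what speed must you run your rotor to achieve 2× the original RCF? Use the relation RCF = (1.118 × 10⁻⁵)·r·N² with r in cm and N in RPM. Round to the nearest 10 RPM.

≈ 20670 RPM

RCF = 1.118 × 10⁻⁵ × r × N²
RCF_original = 1.118 × 10⁻⁵ × 14.1 × (20560)² = 1.118 × 10⁻⁵ × 14.1 × 422,713,600 ≈ 66,635.7 × g
Target RCF = 2 × 66,635.7 ≈ 133,271.4 × g
Your rotor: r = 279 mm = 27.9 cm
133,271.4 = 1.118 × 10⁻⁵ × 27.9 × N²
N² = 133,271.4 / (31.1922 × 10⁻⁵) = 427,258,738
N ≈ √427,258,738 ≈ 20,670.2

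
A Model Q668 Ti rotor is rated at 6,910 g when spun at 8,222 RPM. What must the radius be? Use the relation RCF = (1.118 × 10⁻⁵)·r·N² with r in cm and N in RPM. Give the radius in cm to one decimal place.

6910 = 1.118 × 10⁻⁵ × r × (8222)²
r = 6910 / (1.118 × 10⁻⁵ × 67,601,284) = 6910 / 755.7824 ≈ 9.143 cm

r ≈ 9.1 cm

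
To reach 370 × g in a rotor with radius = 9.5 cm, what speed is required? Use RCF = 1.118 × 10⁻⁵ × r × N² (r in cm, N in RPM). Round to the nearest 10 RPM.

≈ 1870 RPM

370 = 1.118 × 10⁻⁵ × 9.5 × N²
N² = 370 / (10.621 × 10⁻⁵) = 3,483,664
N ≈ √3,483,664 ≈ 1,866.5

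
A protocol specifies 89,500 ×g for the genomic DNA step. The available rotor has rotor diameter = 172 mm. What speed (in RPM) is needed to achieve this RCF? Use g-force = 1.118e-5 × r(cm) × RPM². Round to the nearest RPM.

r = 172 mm / 2 = 86 mm = 8.6 cm
89,500 = 1.118 × 10⁻⁵ × 8.6 × N²
N² = 89,500 / (9.6148 × 10⁻⁵) = 930,856,596
N ≈ √930,856,596 ≈ 30,509.9

N ≈ 30510 RPM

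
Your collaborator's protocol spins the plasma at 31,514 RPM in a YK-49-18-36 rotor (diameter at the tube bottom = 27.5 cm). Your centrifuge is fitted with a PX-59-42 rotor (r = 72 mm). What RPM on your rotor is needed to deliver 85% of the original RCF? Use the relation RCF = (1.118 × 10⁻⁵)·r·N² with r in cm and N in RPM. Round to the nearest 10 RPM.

≈ 40150 RPM

Original rotor: r = 27.5 / 2 = 13.75 cm
RCF_original = 1.118 × 10⁻⁵ × 13.75 × (31514)² = 1.118 × 10⁻⁵ × 13.75 × 993,132,196 ≈ 152,669.2 × g
Target RCF = 0.85 × 152,669.2 ≈ 129,768.8 × g
Your rotor: r = 72 mm = 7.2 cm
129,768.8 = 1.118 × 10⁻⁵ × 7.2 × N²
N² = 129,768.8 / (8.0496 × 10⁻⁵) = 1,612,114,888
N ≈ √1,612,114,888 ≈ 40,151.2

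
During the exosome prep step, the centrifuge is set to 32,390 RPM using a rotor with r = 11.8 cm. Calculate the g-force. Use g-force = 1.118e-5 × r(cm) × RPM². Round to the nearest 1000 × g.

RCF = 1.118 × 10⁻⁵ × 11.8 × (32390)² = 1.118 × 10⁻⁵ × 11.8 × 1,049,112,100 ≈ 138,403.1 × g

RCF ≈ 138000 × g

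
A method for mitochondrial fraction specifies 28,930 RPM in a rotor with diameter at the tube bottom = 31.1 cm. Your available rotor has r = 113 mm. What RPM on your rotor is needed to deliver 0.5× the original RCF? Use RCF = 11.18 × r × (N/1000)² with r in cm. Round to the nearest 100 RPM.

Original rotor: r = 31.1 / 2 = 15.55 cm
RCF_original = 11.18 × 15.55 × (28.93)² = 11.18 × 15.55 × 836.9449 ≈ 145,502 × g
Target RCF = 0.5 × 145,502 ≈ 72,751 × g
Your rotor: r = 113 mm = 11.3 cm
72,751 = 11.18 × 11.3 × (N/1000)²
(N/1000)² = 72,751 / 126.334 = 575.8624
N = 1000 × √575.8624 ≈ 23,997.1

≈ 24000 RPM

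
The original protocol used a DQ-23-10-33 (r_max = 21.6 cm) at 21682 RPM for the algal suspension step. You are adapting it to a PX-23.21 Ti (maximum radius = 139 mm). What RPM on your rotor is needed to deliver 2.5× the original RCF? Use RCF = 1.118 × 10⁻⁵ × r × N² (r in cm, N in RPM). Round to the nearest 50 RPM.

42750 RPM

RCF_original = 1.118 × 10⁻⁵ × 21.6 × (21682)² = 1.118 × 10⁻⁵ × 21.6 × 470,109,124 ≈ 113,525.7 × g
Target RCF = 2.5 × 113,525.7 ≈ 283,814.2 × g
Your rotor: r = 139 mm = 13.9 cm
283,814.2 = 1.118 × 10⁻⁵ × 13.9 × N²
N² = 283,814.2 / (15.5402 × 10⁻⁵) = 1,826,322,699
N ≈ √1,826,322,699 ≈ 42,735.5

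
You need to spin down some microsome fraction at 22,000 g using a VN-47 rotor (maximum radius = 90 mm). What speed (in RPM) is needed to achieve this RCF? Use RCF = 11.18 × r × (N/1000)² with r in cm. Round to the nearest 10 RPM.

14790 RPM

r = 90 mm = 9.0 cm
22,000 = 11.18 × 9 × (N/1000)²
(N/1000)² = 22,000 / 100.62 = 218.6444
N = 1000 × √218.6444 ≈ 14,786.6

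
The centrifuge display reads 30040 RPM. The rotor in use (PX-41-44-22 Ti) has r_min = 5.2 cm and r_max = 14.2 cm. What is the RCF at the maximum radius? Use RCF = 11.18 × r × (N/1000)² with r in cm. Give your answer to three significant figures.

Use r_max = 14.2 cm.
RCF = 11.18 × r × (N/1000)²
RCF = 11.18 × 14.2 × (30.04)² = 11.18 × 14.2 × 902.4016 ≈ 143,261.7 × g

≈ 143000 x g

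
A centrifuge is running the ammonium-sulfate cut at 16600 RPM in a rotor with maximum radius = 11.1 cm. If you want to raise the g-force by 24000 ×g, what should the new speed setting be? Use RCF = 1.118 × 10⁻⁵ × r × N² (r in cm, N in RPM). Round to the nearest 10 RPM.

21660 RPM

Current RCF = 1.118 × 10⁻⁵ × 11.1 × (16600)² = 1.118 × 10⁻⁵ × 11.1 × 275,560,000 ≈ 34,196.4 × g
Target RCF = 34,196.4 + 24,000 = 58,196.4 × g
N² = 58,196.4 / (12.4098 × 10⁻⁵) = 468,955,181
N ≈ √468,955,181 ≈ 21,655.4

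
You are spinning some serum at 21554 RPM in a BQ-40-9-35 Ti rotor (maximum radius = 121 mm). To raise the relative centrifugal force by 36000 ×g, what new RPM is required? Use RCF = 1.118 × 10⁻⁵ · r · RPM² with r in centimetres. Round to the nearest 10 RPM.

27030 RPM

r = 121 mm = 12.1 cm
Current RCF = 1.118 × 10⁻⁵ × 12.1 × (21554)² = 1.118 × 10⁻⁵ × 12.1 × 464,574,916 ≈ 62,846.8 × g
Target RCF = 62,846.8 + 36,000 = 98,846.8 × g
N² = 98,846.8 / (13.5278 × 10⁻⁵) = 730,693,830
N ≈ √730,693,830 ≈ 27,031.3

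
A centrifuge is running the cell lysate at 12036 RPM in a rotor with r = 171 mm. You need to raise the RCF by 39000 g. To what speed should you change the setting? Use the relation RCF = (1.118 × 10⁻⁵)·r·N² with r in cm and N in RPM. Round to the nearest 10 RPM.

r = 171 mm = 17.1 cm
Current RCF = 1.118 × 10⁻⁵ × 17.1 × (12036)² = 1.118 × 10⁻⁵ × 17.1 × 144,865,296 ≈ 27,695.1 × g
Target RCF = 27,695.1 + 39,000 = 66,695.1 × g
N² = 66,695.1 / (19.1178 × 10⁻⁵) = 348,863,886
N ≈ √348,863,886 ≈ 18,677.9

≈ 18680 RPM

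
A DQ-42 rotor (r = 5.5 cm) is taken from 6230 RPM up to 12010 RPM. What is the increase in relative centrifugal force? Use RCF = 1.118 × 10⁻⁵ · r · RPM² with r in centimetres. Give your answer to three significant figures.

RCF₁ = 1.118 × 10⁻⁵ × 5.5 × (6230)² = 1.118 × 10⁻⁵ × 5.5 × 38,812,900 ≈ 2,386.6 × g
RCF₂ = 1.118 × 10⁻⁵ × 5.5 × (12010)² = 1.118 × 10⁻⁵ × 5.5 × 144,240,100 ≈ 8,869.3 × g
Increase = 8,869.3 − 2,386.6 = 6,482.7

≈ 6480 x g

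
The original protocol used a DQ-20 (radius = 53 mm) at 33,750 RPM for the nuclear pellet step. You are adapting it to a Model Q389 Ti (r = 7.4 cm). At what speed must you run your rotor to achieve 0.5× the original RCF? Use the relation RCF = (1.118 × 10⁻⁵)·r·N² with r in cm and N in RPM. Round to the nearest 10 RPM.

20200 RPM

Original rotor: r = 53 mm = 5.3 cm
RCF = 1.118 × 10⁻⁵ × r × N²
RCF_original = 1.118 × 10⁻⁵ × 5.3 × (33750)² = 1.118 × 10⁻⁵ × 5.3 × 1,139,062,500 ≈ 67,494 × g
Target RCF = 0.5 × 67,494 ≈ 33,747 × g
33,747 = 1.118 × 10⁻⁵ × 7.4 × N²
N² = 33,747 / (8.2732 × 10⁻⁵) = 407,907,460
N ≈ √407,907,460 ≈ 20,196.7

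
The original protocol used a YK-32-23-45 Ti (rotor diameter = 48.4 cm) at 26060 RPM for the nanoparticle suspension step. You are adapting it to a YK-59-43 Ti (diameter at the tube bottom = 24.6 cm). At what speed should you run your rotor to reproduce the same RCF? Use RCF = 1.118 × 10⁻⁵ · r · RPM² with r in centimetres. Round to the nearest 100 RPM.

≈ 36600 RPM

Original rotor: r = 48.4 / 2 = 24.2 cm
RCF = 1.118 × 10⁻⁵ × r × N²
RCF_original = 1.118 × 10⁻⁵ × 24.2 × (26060)² = 1.118 × 10⁻⁵ × 24.2 × 679,123,600 ≈ 183,741 × g
Your rotor: r = 24.6 / 2 = 12.3 cm
183,741 = 1.118 × 10⁻⁵ × 12.3 × N²
N² = 183,741 / (13.7514 × 10⁻⁵) = 1,336,162,136
N ≈ √1,336,162,136 ≈ 36,553.6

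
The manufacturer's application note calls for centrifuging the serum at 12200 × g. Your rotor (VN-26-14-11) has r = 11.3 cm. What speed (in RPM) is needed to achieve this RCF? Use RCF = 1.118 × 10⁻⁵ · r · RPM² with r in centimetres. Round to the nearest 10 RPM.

RCF = 1.118 × 10⁻⁵ × r × N²
12,200 = 1.118 × 10⁻⁵ × 11.3 × N²
N² = 12,200 / (12.6334 × 10⁻⁵) = 96,569,411
N ≈ √96,569,411 ≈ 9,827.0

9830 RPM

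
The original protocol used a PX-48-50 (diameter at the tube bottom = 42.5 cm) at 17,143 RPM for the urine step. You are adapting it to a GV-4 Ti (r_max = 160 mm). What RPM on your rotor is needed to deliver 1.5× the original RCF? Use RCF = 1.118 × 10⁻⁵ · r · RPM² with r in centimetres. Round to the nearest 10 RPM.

≈ 24200 RPM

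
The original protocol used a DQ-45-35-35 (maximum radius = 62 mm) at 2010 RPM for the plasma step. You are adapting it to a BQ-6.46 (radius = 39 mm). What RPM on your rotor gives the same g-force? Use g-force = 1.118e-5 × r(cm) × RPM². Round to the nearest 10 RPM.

≈ 2530 RPM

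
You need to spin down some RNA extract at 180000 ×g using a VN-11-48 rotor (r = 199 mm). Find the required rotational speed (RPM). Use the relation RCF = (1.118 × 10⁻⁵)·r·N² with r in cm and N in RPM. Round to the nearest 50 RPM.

r = 199 mm = 19.9 cm
RCF = 1.118 × 10⁻⁵ × r × N²
180,000 = 1.118 × 10⁻⁵ × 19.9 × N²
N² = 180,000 / (22.2482 × 10⁻⁵) = 809,054,216
N ≈ √809,054,216 ≈ 28,443.9

28450 RPM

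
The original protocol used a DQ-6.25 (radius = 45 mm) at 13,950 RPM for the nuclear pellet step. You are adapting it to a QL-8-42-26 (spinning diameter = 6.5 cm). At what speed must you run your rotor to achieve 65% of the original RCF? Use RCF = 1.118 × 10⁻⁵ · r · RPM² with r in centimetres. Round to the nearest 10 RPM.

≈ 13230 RPM

Original rotor: r = 45 mm = 4.5 cm
RCF = 1.118 × 10⁻⁵ × r × N²
RCF_original = 1.118 × 10⁻⁵ × 4.5 × (13950)² = 1.118 × 10⁻⁵ × 4.5 × 194,602,500 ≈ 9,790.5 × g
Target RCF = 0.65 × 9,790.5 ≈ 6,363.8 × g
Your rotor: r = 6.5 / 2 = 3.25 cm
6,363.8 = 1.118 × 10⁻⁵ × 3.25 × N²
N² = 6,363.8 / (3.6335 × 10⁻⁵) = 175,142,425
N ≈ √175,142,425 ≈ 13,234.1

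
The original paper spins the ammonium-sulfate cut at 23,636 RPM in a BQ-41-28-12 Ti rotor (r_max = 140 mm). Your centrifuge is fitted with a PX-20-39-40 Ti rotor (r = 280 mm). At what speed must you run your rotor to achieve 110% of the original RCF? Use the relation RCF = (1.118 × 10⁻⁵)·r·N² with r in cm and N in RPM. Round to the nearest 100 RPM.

Original rotor: r = 140 mm = 14.0 cm
RCF_original = 1.118 × 10⁻⁵ × 14 × (23636)² = 1.118 × 10⁻⁵ × 14 × 558,660,496 ≈ 87,441.5 × g
Target RCF = 1.1 × 87,441.5 ≈ 96,185.7 × g
Your rotor: r = 280 mm = 28.0 cm
96,185.7 = 1.118 × 10⁻⁵ × 28 × N²
N² = 96,185.7 / (31.304 × 10⁻⁵) = 307,263,289
N ≈ √307,263,289 ≈ 17,528.9

≈ 17500 RPM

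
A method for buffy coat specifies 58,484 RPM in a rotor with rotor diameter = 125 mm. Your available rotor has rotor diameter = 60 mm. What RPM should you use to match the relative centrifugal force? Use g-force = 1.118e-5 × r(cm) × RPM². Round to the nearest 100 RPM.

Original rotor: r = 125 mm / 2 = 62.5 mm = 6.25 cm
RCF_original = 1.118 × 10⁻⁵ × 6.25 × (58484)² = 1.118 × 10⁻⁵ × 6.25 × 3,420,378,256 ≈ 238,998.9 × g
Your rotor: r = 60 mm / 2 = 30 mm = 3 cm
238,998.9 = 1.118 × 10⁻⁵ × 3 × N²
N² = 238,998.9 / (3.354 × 10⁻⁵) = 7,125,787,120
N ≈ √7,125,787,120 ≈ 84,414.4

84400 RPM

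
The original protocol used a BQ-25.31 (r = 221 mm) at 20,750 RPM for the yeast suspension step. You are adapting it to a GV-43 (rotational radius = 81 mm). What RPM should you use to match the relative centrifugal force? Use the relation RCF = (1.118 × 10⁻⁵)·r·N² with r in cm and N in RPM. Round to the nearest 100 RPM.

34300 RPM

Original rotor: r = 221 mm = 22.1 cm
RCF = 1.118 × 10⁻⁵ × r × N²
RCF_original = 1.118 × 10⁻⁵ × 22.1 × (20750)² = 1.118 × 10⁻⁵ × 22.1 × 430,562,500 ≈ 106,382.5 × g
Your rotor: r = 81 mm = 8.1 cm
106,382.5 = 1.118 × 10⁻⁵ × 8.1 × N²
N² = 106,382.5 / (9.0558 × 10⁻⁵) = 1,174,744,363
N ≈ √1,174,744,363 ≈ 34,274.5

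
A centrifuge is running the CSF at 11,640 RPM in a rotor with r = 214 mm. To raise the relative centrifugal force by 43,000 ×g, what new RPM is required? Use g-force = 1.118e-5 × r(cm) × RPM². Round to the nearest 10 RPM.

N₂ ≈ 17750 RPM

r = 214 mm = 21.4 cm
Current RCF = 1.118 × 10⁻⁵ × 21.4 × (11640)² = 1.118 × 10⁻⁵ × 21.4 × 135,489,600 ≈ 32,416.2 × g
Target RCF = 32,416.2 + 43,000 = 75,416.2 × g
N² = 75,416.2 / (23.9252 × 10⁻⁵) = 315,216,592
N ≈ √315,216,592 ≈ 17,754.3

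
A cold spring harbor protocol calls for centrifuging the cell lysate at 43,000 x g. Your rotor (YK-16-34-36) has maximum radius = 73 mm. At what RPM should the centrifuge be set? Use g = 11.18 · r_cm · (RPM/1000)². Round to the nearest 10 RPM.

≈ 22950 RPM

r = 73 mm = 7.3 cm
43,000 = 11.18 × 7.3 × (N/1000)²
(N/1000)² = 43,000 / 81.614 = 526.8704
N = 1000 × √526.8704 ≈ 22,953.7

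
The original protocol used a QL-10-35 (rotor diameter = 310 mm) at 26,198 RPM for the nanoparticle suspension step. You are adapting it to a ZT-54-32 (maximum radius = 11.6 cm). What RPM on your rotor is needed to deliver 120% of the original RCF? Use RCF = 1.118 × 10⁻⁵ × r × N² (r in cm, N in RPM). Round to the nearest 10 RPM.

Original rotor: r = 310 mm / 2 = 155 mm = 15.5 cm
RCF = 1.118 × 10⁻⁵ × r × N²
RCF_original = 1.118 × 10⁻⁵ × 15.5 × (26198)² = 1.118 × 10⁻⁵ × 15.5 × 686,335,204 ≈ 118,935 × g
Target RCF = 1.2 × 118,935 ≈ 142,722 × g
142,722 = 1.118 × 10⁻⁵ × 11.6 × N²
N² = 142,722 / (12.9688 × 10⁻⁵) = 1,100,502,745
N ≈ √1,100,502,745 ≈ 33,173.8

33170 RPM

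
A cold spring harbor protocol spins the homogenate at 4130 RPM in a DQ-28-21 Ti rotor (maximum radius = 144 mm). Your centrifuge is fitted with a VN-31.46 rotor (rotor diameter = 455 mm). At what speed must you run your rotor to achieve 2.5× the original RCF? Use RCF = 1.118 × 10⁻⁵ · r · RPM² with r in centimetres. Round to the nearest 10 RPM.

Original rotor: r = 144 mm = 14.4 cm
RCF_original = 1.118 × 10⁻⁵ × 14.4 × (4130)² = 1.118 × 10⁻⁵ × 14.4 × 17,056,900 ≈ 2,746 × g
Target RCF = 2.5 × 2,746 ≈ 6,865 × g
Your rotor: r = 455 mm / 2 = 227.5 mm = 22.75 cm
6,865 = 1.118 × 10⁻⁵ × 22.75 × N²
N² = 6,865 / (25.4345 × 10⁻⁵) = 26,990,898
N ≈ √26,990,898 ≈ 5,195.3

≈ 5200 RPM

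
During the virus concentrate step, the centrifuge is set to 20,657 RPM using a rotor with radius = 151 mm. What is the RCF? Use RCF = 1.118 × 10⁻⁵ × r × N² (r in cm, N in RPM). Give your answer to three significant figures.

RCF ≈ 72000 x g

r = 151 mm = 15.1 cm
RCF = 1.118 × 10⁻⁵ × 15.1 × (20657)² = 1.118 × 10⁻⁵ × 15.1 × 426,711,649 ≈ 72,036.6 × g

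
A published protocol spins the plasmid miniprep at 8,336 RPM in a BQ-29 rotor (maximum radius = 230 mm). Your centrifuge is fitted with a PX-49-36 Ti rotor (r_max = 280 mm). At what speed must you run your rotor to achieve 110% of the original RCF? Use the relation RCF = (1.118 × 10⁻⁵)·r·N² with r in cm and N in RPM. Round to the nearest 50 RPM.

Original rotor: r = 230 mm = 23.0 cm
RCF_original = 1.118 × 10⁻⁵ × 23 × (8336)² = 1.118 × 10⁻⁵ × 23 × 69,488,896 ≈ 17,868.4 × g
Target RCF = 1.1 × 17,868.4 ≈ 19,655.2 × g
Your rotor: r = 280 mm = 28.0 cm
19,655.2 = 1.118 × 10⁻⁵ × 28 × N²
N² = 19,655.2 / (31.304 × 10⁻⁵) = 62,788,142
N ≈ √62,788,142 ≈ 7,923.9

≈ 7900 RPM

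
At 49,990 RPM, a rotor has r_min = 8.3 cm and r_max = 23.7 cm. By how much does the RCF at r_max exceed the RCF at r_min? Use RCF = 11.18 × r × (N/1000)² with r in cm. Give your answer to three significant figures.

ΔRCF = 11.18 × (r_max − r_min) × (N/1000)² = 11.18 × 15.4 × 2,499.0001 ≈ 430,257.8

430000 x g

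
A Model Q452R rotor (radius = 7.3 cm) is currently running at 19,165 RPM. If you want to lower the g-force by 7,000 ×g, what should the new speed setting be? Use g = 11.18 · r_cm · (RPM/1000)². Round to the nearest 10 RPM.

Current RCF = 11.18 × 7.3 × (19.165)² = 11.18 × 7.3 × 367.297225 ≈ 29,976.6 × g
Target RCF = 29,976.6 − 7,000 = 22,976.6 × g
(N/1000)² = 22,976.6 / 81.614 = 281.5277
N = 1000 × √281.5277 ≈ 16,778.8

16780 RPM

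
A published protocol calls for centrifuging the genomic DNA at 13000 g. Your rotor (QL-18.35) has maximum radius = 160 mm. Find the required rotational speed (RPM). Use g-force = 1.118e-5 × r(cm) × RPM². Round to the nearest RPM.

≈ 8525 RPM

r = 160 mm = 16.0 cm
RCF = 1.118 × 10⁻⁵ × r × N²
13,000 = 1.118 × 10⁻⁵ × 16 × N²
N² = 13,000 / (17.888 × 10⁻⁵) = 72,674,419
N ≈ √72,674,419 ≈ 8,524.9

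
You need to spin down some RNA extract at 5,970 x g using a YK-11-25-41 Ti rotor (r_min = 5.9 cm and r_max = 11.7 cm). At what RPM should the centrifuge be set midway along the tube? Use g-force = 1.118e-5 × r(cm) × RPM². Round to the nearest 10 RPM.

N ≈ 7790 RPM

r_avg = (5.9 + 11.7) / 2 = 8.8 cm
5,970 = 1.118 × 10⁻⁵ × 8.8 × N²
N² = 5,970 / (9.8384 × 10⁻⁵) = 60,680,598
N ≈ √60,680,598 ≈ 7,789.8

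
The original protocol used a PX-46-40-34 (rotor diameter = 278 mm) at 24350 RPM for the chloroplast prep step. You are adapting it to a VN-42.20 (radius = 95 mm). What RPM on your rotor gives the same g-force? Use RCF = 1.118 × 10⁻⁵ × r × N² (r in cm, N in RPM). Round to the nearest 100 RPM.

≈ 29500 RPM

Original rotor: r = 278 mm / 2 = 139 mm = 13.9 cm
RCF_original = 1.118 × 10⁻⁵ × 13.9 × (24350)² = 1.118 × 10⁻⁵ × 13.9 × 592,922,500 ≈ 92,141.3 × g
Your rotor: r = 95 mm = 9.5 cm
92,141.3 = 1.118 × 10⁻⁵ × 9.5 × N²
N² = 92,141.3 / (10.621 × 10⁻⁵) = 867,538,838
N ≈ √867,538,838 ≈ 29,454.0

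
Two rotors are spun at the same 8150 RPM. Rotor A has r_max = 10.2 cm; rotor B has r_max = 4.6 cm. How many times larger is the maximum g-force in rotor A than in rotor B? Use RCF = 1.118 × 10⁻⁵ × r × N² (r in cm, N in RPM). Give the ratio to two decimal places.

At fixed N, RCF ∝ r, so RCF_A/RCF_B = r_A/r_B = 10.2 / 4.6 = 2.2174.

2.22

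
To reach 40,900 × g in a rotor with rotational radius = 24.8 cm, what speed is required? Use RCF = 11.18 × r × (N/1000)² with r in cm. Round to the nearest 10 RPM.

≈ 12150 RPM

40,900 = 11.18 × 24.8 × (N/1000)²
(N/1000)² = 40,900 / 277.264 = 147.5128
N = 1000 × √147.5128 ≈ 12,145.5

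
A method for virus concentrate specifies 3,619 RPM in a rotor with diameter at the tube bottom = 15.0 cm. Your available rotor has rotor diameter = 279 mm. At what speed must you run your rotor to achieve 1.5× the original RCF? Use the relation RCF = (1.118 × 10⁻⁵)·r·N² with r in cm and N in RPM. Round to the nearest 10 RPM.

Original rotor: r = 15.0 / 2 = 7.5 cm
RCF_original = 1.118 × 10⁻⁵ × 7.5 × (3619)² = 1.118 × 10⁻⁵ × 7.5 × 13,097,161 ≈ 1,098.2 × g
Target RCF = 1.5 × 1,098.2 ≈ 1,647.3 × g
Your rotor: r = 279 mm / 2 = 139.5 mm = 13.95 cm
1,647.3 = 1.118 × 10⁻⁵ × 13.95 × N²
N² = 1,647.3 / (15.5961 × 10⁻⁵) = 10,562,256
N ≈ √10,562,256 ≈ 3,250.0

≈ 3250 RPM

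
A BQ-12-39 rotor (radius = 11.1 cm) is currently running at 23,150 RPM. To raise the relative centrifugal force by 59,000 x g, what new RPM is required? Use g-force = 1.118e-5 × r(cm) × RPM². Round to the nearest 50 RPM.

≈ 31800 RPM

Current RCF = 1.118 × 10⁻⁵ × 11.1 × (23150)² = 1.118 × 10⁻⁵ × 11.1 × 535,922,500 ≈ 66,506.9 × g
Target RCF = 66,506.9 + 59,000 = 125,506.9 × g
N² = 125,506.9 / (12.4098 × 10⁻⁵) = 1,011,353,124
N ≈ √1,011,353,124 ≈ 31,801.8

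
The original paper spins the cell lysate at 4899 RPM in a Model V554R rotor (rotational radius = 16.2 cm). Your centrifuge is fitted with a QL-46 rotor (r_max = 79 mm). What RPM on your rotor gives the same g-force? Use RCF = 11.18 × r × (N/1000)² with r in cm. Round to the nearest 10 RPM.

RCF = 11.18 × r × (N/1000)²
RCF_original = 11.18 × 16.2 × (4.899)² = 11.18 × 16.2 × 24.000201 ≈ 4,346.8 × g
Your rotor: r = 79 mm = 7.9 cm
4,346.8 = 11.18 × 7.9 × (N/1000)²
(N/1000)² = 4,346.8 / 88.322 = 49.21537
N = 1000 × √49.21537 ≈ 7,015.4

7020 RPM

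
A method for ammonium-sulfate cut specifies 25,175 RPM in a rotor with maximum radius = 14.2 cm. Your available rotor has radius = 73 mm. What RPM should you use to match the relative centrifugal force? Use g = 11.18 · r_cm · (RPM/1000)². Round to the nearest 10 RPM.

RCF = 11.18 × r × (N/1000)²
RCF_original = 11.18 × 14.2 × (25.175)² = 11.18 × 14.2 × 633.780625 ≈ 100,616.5 × g
Your rotor: r = 73 mm = 7.3 cm
100,616.5 = 11.18 × 7.3 × (N/1000)²
(N/1000)² = 100,616.5 / 81.614 = 1232.834
N = 1000 × √1232.834 ≈ 35,111.7

≈ 35110 RPM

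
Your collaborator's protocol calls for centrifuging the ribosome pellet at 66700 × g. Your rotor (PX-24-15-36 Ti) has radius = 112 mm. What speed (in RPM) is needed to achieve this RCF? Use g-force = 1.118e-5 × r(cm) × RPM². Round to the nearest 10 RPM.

r = 112 mm = 11.2 cm
66,700 = 1.118 × 10⁻⁵ × 11.2 × N²
N² = 66,700 / (12.5216 × 10⁻⁵) = 532,679,530
N ≈ √532,679,530 ≈ 23,079.9

23080 RPM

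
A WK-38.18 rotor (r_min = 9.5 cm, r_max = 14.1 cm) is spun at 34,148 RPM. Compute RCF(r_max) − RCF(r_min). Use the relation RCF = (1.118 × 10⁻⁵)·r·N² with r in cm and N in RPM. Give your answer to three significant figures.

RCF_max = 1.118 × 10⁻⁵ × 14.1 × (34148)² = 1.118 × 10⁻⁵ × 14.1 × 1,166,085,904 ≈ 183,819.4 × g
RCF_min = 1.118 × 10⁻⁵ × 9.5 × (34148)² = 1.118 × 10⁻⁵ × 9.5 × 1,166,085,904 ≈ 123,850 × g
ΔRCF = 183,819.4 − 123,850 = 59,969.4

≈ 60000 g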